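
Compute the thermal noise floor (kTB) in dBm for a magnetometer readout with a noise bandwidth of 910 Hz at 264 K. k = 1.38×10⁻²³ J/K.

−144.8 dBm

P_n = kTB = 1.38×10⁻²³ × 264 × 9.10×10² = 3.32×10⁻¹⁸ W
In dBm: 10 log₁₀(3.32×10⁻¹⁸ / 10⁻³) = −144.8 dBm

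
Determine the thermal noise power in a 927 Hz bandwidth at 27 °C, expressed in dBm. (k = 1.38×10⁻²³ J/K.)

T = 27 °C + 273.15 = 300.15 K
P_n = kTB = 1.38×10⁻²³ × 300.15 × 9.27×10² = 3.84×10⁻¹⁸ W
In dBm: 10 log₁₀(3.84×10⁻¹⁸ / 10⁻³) = −144.2 dBm

−144.2 dBm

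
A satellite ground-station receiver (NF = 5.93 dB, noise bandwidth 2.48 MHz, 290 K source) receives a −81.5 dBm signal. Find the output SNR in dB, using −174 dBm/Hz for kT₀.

Noise floor: N = −174 + 10 log₁₀(B) + NF
10 log₁₀(2.48×10⁶) = 63.94 dB
N = −174 + 63.94 + 5.93 = −104.13 dBm
SNR = P_sig − N = −81.5 − (−104.13) = 22.63 dB → 22.6 dB

22.6 dB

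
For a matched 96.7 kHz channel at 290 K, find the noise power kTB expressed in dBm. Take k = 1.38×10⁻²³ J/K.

−124.1 dBm

P_n = kTB = 1.38×10⁻²³ × 290 × 9.67×10⁴ = 3.87×10⁻¹⁶ W
In dBm: 10 log₁₀(3.87×10⁻¹⁶ / 10⁻³) = −124.1 dBm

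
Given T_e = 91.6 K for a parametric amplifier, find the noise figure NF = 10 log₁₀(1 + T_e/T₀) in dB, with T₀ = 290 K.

1.19 dB

F = 1 + T_e/T₀ = 1 + 91.6/290 = 1.31586
NF = 10 log₁₀(1.31586) = 1.19 dB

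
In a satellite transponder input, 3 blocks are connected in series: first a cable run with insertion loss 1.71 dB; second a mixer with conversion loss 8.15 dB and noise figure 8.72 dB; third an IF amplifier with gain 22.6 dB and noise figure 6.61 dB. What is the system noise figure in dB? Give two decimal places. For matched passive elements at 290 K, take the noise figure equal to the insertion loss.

Convert to linear (a loss of L dB is a gain of −L dB): F_i = 10^(NF_i/10), G_i = 10^(G_i,dB/10)
  Stage 1: F_1 = 10^(1.71/10) = 1.483, G_1 = 10^(−1.71/10) = 0.6745
  Stage 2: F_2 = 10^(8.72/10) = 7.447, G_2 = 10^(−8.15/10) = 0.1531
  Stage 3: F_3 = 10^(6.61/10) = 4.581, G_3 = 10^(22.6/10) = 182.0
Friis cascade:
  F = 1.483 + (7.447 − 1)/0.6745 + (4.581 − 1)/0.1033 = 45.72
NF = 10 log₁₀(45.72) = 16.60 dB

16.60 dB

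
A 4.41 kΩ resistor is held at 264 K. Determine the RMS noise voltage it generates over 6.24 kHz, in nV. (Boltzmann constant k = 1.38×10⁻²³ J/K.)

633 nV

V_n = √(4kTRB)
4kTRB = 4 × 1.38×10⁻²³ × 264 × 4.41×10³ × 6.24×10³ = 4.01×10⁻¹³ V²
V_n = √(4.01×10⁻¹³) = 6.33×10⁻⁷ V = 633 nV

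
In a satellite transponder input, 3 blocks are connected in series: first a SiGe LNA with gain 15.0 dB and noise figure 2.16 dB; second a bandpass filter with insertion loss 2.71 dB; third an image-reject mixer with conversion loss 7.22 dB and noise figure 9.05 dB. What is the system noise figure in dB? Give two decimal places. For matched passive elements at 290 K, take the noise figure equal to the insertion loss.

Convert to linear (a loss of L dB is a gain of −L dB): F_i = 10^(NF_i/10), G_i = 10^(G_i,dB/10)
  Stage 1: F_1 = 10^(2.16/10) = 1.644, G_1 = 10^(15.0/10) = 31.62
  Stage 2: F_2 = 10^(2.71/10) = 1.866, G_2 = 10^(−2.71/10) = 0.5358
  Stage 3: F_3 = 10^(9.05/10) = 8.035, G_3 = 10^(−7.22/10) = 0.1897
Friis cascade:
  F = 1.644 + (1.866 − 1)/31.62 + (8.035 − 1)/16.94 = 2.087
NF = 10 log₁₀(2.087) = 3.20 dB

3.20 dB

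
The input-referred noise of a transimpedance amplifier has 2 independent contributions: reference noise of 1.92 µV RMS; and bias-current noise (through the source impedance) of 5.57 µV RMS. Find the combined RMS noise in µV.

Uncorrelated sources add in power (mean-square): V_tot = √(ΣV_i²)
V_tot = √[(1.92×10⁻⁶)² + (5.57×10⁻⁶)²] = 5.89×10⁻⁶ V = 5.89 µV

5.89 µV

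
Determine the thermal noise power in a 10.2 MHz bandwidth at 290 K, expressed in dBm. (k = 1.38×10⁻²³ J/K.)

−103.9 dBm

P_n = kTB = 1.38×10⁻²³ × 290 × 1.02×10⁷ = 4.08×10⁻¹⁴ W
In dBm: 10 log₁₀(4.08×10⁻¹⁴ / 10⁻³) = −103.9 dBm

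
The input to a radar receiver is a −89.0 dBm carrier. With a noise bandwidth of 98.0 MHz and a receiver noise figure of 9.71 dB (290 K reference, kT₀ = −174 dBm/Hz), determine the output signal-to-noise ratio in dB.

Noise floor: N = −174 + 10 log₁₀(B) + NF
10 log₁₀(9.80×10⁷) = 79.91 dB
N = −174 + 79.91 + 9.71 = −84.38 dBm
SNR = P_sig − N = −89.0 − (−84.38) = −4.62 dB → −4.6 dB

−4.6 dB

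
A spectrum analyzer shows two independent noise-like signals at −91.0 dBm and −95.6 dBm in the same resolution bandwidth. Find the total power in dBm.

Convert to linear, add, convert back:
P₁ = 7.94×10⁻¹³ W, P₂ = 2.75×10⁻¹³ W
P_tot = 1.07×10⁻¹² W → 10 log₁₀(P_tot / 10⁻³) = −89.7 dBm

−89.7 dBm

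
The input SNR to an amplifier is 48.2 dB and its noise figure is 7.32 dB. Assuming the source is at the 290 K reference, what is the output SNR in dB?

By definition F = SNR_in/SNR_out, so in dB: SNR_out = SNR_in − NF
SNR_out = 48.2 − 7.32 = 40.88 dB

40.88 dB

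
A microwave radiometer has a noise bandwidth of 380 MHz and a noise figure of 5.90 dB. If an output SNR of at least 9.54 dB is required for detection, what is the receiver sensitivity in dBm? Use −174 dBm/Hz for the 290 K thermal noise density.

−72.8 dBm

Sensitivity = −174 + 10 log₁₀(B) + NF + SNR_min
= −174 + 85.8 + 5.90 + 9.54
= −72.76 dBm → −72.8 dBm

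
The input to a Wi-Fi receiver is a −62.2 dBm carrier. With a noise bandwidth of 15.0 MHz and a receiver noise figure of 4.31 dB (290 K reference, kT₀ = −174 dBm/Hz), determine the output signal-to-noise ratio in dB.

Noise floor: N = −174 + 10 log₁₀(B) + NF
10 log₁₀(1.50×10⁷) = 71.76 dB
N = −174 + 71.76 + 4.31 = −97.93 dBm
SNR = P_sig − N = −62.2 − (−97.93) = 35.73 dB → 35.7 dB

35.7 dB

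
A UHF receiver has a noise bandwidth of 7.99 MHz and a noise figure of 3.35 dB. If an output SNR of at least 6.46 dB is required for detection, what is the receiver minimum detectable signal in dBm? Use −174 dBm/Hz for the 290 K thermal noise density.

Sensitivity = −174 + 10 log₁₀(B) + NF + SNR_min
= −174 + 69.03 + 3.35 + 6.46
= −95.16 dBm → −95.2 dBm

−95.2 dBm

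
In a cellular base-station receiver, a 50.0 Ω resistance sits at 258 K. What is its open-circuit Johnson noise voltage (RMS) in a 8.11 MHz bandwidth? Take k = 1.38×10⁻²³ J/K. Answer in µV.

V_n = √(4kTRB)
4kTRB = 4 × 1.38×10⁻²³ × 258 × 5.00×10¹ × 8.11×10⁶ = 5.77×10⁻¹² V²
V_n = √(5.77×10⁻¹²) = 2.40×10⁻⁶ V = 2.40 µV

2.40 µV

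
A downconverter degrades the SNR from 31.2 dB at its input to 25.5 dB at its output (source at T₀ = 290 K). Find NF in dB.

NF (dB) = SNR_in(dB) − SNR_out(dB) when the source is at T₀
NF = 31.2 − 25.5 = 5.7 dB

5.7 dB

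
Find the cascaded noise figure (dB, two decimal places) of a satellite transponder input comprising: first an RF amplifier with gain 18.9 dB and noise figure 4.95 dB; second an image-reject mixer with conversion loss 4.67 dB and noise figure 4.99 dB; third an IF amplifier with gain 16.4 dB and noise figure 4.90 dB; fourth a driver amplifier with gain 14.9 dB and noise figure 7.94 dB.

5.10 dB

Convert to linear (a loss of L dB is a gain of −L dB): F_i = 10^(NF_i/10), G_i = 10^(G_i,dB/10)
  Stage 1: F_1 = 10^(4.95/10) = 3.126, G_1 = 10^(18.9/10) = 77.62
  Stage 2: F_2 = 10^(4.99/10) = 3.155, G_2 = 10^(−4.67/10) = 0.3412
  Stage 3: F_3 = 10^(4.90/10) = 3.090, G_3 = 10^(16.4/10) = 43.65
  Stage 4: F_4 = 10^(7.94/10) = 6.223, G_4 = 10^(14.9/10) = 30.90
Friis cascade:
  F = 3.126 + (3.155 − 1)/77.62 + (3.090 − 1)/26.49 + (6.223 − 1)/1156 = 3.237
NF = 10 log₁₀(3.237) = 5.10 dB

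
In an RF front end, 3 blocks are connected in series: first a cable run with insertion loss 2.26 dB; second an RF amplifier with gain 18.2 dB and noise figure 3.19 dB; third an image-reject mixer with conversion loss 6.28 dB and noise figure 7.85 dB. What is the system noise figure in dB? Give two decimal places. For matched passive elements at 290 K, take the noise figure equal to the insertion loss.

Convert to linear (a loss of L dB is a gain of −L dB): F_i = 10^(NF_i/10), G_i = 10^(G_i,dB/10)
  Stage 1: F_1 = 10^(2.26/10) = 1.683, G_1 = 10^(−2.26/10) = 0.5943
  Stage 2: F_2 = 10^(3.19/10) = 2.084, G_2 = 10^(18.2/10) = 66.07
  Stage 3: F_3 = 10^(7.85/10) = 6.095, G_3 = 10^(−6.28/10) = 0.2355
Friis cascade:
  F = 1.683 + (2.084 − 1)/0.5943 + (6.095 − 1)/39.26 = 3.637
NF = 10 log₁₀(3.637) = 5.61 dB

5.61 dB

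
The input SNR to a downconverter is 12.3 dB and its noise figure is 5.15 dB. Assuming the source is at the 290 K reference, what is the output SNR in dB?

By definition F = SNR_in/SNR_out, so in dB: SNR_out = SNR_in − NF
SNR_out = 12.3 − 5.15 = 7.15 dB

7.15 dB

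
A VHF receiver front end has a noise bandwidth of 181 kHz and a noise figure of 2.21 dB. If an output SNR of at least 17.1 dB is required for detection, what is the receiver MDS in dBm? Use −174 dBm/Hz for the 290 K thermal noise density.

−102.1 dBm

Sensitivity = −174 + 10 log₁₀(B) + NF + SNR_min
= −174 + 52.58 + 2.21 + 17.1
= −102.11 dBm → −102.1 dBm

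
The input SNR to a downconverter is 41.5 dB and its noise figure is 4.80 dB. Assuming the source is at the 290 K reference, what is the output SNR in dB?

By definition F = SNR_in/SNR_out, so in dB: SNR_out = SNR_in − NF
SNR_out = 41.5 − 4.80 = 36.70 dB

36.70 dB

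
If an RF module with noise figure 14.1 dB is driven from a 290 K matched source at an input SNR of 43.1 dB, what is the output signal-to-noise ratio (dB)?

By definition F = SNR_in/SNR_out, so in dB: SNR_out = SNR_in − NF
SNR_out = 43.1 − 14.1 = 29.0 dB

29.0 dB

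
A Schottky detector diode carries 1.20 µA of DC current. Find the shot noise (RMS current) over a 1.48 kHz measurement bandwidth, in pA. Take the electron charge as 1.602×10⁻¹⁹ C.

23.9 pA

I_n = √(2qI·B)
2qI·B = 2 × 1.602×10⁻¹⁹ × 1.20×10⁻⁶ × 1.48×10³ = 5.69×10⁻²² A²
I_n = √(5.69×10⁻²²) = 2.39×10⁻¹¹ A = 23.9 pA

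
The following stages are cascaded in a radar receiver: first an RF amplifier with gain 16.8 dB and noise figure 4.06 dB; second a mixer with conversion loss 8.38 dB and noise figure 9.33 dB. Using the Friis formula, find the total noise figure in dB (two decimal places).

4.32 dB

Convert to linear (a loss of L dB is a gain of −L dB): F_i = 10^(NF_i/10), G_i = 10^(G_i,dB/10)
  Stage 1: F_1 = 10^(4.06/10) = 2.547, G_1 = 10^(16.8/10) = 47.86
  Stage 2: F_2 = 10^(9.33/10) = 8.570, G_2 = 10^(−8.38/10) = 0.1452
Friis cascade:
  F = 2.547 + (8.570 − 1)/47.86 = 2.705
NF = 10 log₁₀(2.705) = 4.32 dB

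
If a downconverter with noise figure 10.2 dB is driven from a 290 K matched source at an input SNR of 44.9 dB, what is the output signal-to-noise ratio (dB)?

By definition F = SNR_in/SNR_out, so in dB: SNR_out = SNR_in − NF
SNR_out = 44.9 − 10.2 = 34.7 dB

34.7 dB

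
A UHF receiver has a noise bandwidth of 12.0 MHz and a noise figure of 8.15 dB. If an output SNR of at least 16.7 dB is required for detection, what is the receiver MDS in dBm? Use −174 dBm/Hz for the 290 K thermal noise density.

−78.4 dBm

Sensitivity = −174 + 10 log₁₀(B) + NF + SNR_min
= −174 + 70.79 + 8.15 + 16.7
= −78.36 dBm → −78.4 dBm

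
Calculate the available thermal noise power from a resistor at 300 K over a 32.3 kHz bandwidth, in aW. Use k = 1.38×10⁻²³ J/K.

134 aW

P_n = kTB = 1.38×10⁻²³ × 300 × 3.23×10⁴ = 1.34×10⁻¹⁶ W = 134 aW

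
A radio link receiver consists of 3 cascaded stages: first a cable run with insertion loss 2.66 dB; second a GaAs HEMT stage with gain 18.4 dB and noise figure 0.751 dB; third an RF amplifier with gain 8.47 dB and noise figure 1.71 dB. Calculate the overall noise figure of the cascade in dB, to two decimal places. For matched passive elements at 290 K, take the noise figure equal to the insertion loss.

Convert to linear (a loss of L dB is a gain of −L dB): F_i = 10^(NF_i/10), G_i = 10^(G_i,dB/10)
  Stage 1: F_1 = 10^(2.66/10) = 1.845, G_1 = 10^(−2.66/10) = 0.5420
  Stage 2: F_2 = 10^(0.751/10) = 1.189, G_2 = 10^(18.4/10) = 69.18
  Stage 3: F_3 = 10^(1.71/10) = 1.483, G_3 = 10^(8.47/10) = 7.031
Friis cascade:
  F = 1.845 + (1.189 − 1)/0.5420 + (1.483 − 1)/37.50 = 2.206
NF = 10 log₁₀(2.206) = 3.44 dB

3.44 dB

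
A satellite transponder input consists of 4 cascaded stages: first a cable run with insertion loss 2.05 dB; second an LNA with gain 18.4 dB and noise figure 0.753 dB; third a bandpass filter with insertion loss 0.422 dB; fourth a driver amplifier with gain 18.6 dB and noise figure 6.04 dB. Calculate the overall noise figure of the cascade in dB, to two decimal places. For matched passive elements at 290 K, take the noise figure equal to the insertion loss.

2.98 dB

Convert to linear (a loss of L dB is a gain of −L dB): F_i = 10^(NF_i/10), G_i = 10^(G_i,dB/10)
  Stage 1: F_1 = 10^(2.05/10) = 1.603, G_1 = 10^(−2.05/10) = 0.6237
  Stage 2: F_2 = 10^(0.753/10) = 1.189, G_2 = 10^(18.4/10) = 69.18
  Stage 3: F_3 = 10^(0.422/10) = 1.102, G_3 = 10^(−0.422/10) = 0.9074
  Stage 4: F_4 = 10^(6.04/10) = 4.018, G_4 = 10^(18.6/10) = 72.44
Friis cascade:
  F = 1.603 + (1.189 − 1)/0.6237 + (1.102 − 1)/43.15 + (4.018 − 1)/39.16 = 1.986
NF = 10 log₁₀(1.986) = 2.98 dB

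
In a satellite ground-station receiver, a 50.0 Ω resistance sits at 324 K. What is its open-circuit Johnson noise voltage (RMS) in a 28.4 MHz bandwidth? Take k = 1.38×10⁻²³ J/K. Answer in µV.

V_n = √(4kTRB)
4kTRB = 4 × 1.38×10⁻²³ × 324 × 5.00×10¹ × 2.84×10⁷ = 2.54×10⁻¹¹ V²
V_n = √(2.54×10⁻¹¹) = 5.04×10⁻⁶ V = 5.04 µV

5.04 µV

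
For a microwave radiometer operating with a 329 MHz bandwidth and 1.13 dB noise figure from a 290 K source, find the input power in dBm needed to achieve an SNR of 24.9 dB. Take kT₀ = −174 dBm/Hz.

Sensitivity = −174 + 10 log₁₀(B) + NF + SNR_min
= −174 + 85.17 + 1.13 + 24.9
= −62.80 dBm → −62.8 dBm

−62.8 dBm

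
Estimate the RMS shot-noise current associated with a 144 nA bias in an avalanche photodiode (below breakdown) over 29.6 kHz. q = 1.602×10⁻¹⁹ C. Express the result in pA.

37.0 pA

I_n = √(2qI·B)
2qI·B = 2 × 1.602×10⁻¹⁹ × 1.44×10⁻⁷ × 2.96×10⁴ = 1.37×10⁻²¹ A²
I_n = √(1.37×10⁻²¹) = 3.70×10⁻¹¹ A = 37.0 pA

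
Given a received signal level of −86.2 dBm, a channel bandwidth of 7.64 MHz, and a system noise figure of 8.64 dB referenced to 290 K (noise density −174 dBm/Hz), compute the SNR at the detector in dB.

10.3 dB

Noise floor: N = −174 + 10 log₁₀(B) + NF
10 log₁₀(7.64×10⁶) = 68.83 dB
N = −174 + 68.83 + 8.64 = −96.53 dBm
SNR = P_sig − N = −86.2 − (−96.53) = 10.33 dB → 10.3 dB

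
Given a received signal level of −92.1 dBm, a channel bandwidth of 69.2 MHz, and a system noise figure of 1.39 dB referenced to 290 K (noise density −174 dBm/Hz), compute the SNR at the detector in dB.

Noise floor: N = −174 + 10 log₁₀(B) + NF
10 log₁₀(6.92×10⁷) = 78.4 dB
N = −174 + 78.4 + 1.39 = −94.21 dBm
SNR = P_sig − N = −92.1 − (−94.21) = 2.11 dB → 2.1 dB

2.1 dB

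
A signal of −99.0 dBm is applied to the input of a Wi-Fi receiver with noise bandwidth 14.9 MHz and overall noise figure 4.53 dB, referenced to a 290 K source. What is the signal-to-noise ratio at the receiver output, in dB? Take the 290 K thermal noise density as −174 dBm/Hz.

−1.3 dB

Noise floor: N = −174 + 10 log₁₀(B) + NF
10 log₁₀(1.49×10⁷) = 71.73 dB
N = −174 + 71.73 + 4.53 = −97.74 dBm
SNR = P_sig − N = −99.0 − (−97.74) = −1.26 dB → −1.3 dB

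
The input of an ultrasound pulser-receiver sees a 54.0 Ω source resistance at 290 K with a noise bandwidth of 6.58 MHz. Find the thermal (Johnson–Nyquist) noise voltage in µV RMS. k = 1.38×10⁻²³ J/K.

2.38 µV

V_n = √(4kTRB)
4kTRB = 4 × 1.38×10⁻²³ × 290 × 5.40×10¹ × 6.58×10⁶ = 5.69×10⁻¹² V²
V_n = √(5.69×10⁻¹²) = 2.38×10⁻⁶ V = 2.38 µV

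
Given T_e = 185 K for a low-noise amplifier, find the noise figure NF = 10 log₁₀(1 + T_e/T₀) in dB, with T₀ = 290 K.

2.14 dB

F = 1 + T_e/T₀ = 1 + 185/290 = 1.63793
NF = 10 log₁₀(1.63793) = 2.14 dB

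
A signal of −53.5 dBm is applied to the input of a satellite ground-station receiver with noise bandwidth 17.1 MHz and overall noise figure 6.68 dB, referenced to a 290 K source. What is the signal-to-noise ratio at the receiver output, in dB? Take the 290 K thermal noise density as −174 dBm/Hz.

Noise floor: N = −174 + 10 log₁₀(B) + NF
10 log₁₀(1.71×10⁷) = 72.33 dB
N = −174 + 72.33 + 6.68 = −94.99 dBm
SNR = P_sig − N = −53.5 − (−94.99) = 41.49 dB → 41.5 dB

41.5 dB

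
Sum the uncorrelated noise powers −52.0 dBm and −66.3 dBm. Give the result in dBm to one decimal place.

Convert to linear, add, convert back:
P₁ = 6.31×10⁻⁹ W, P₂ = 2.34×10⁻¹⁰ W
P_tot = 6.54×10⁻⁹ W → 10 log₁₀(P_tot / 10⁻³) = −51.8 dBm

−51.8 dBm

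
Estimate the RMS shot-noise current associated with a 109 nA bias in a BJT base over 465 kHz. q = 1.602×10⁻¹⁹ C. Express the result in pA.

127 pA

I_n = √(2qI·B)
2qI·B = 2 × 1.602×10⁻¹⁹ × 1.09×10⁻⁷ × 4.65×10⁵ = 1.62×10⁻²⁰ A²
I_n = √(1.62×10⁻²⁰) = 1.27×10⁻¹⁰ A = 127 pA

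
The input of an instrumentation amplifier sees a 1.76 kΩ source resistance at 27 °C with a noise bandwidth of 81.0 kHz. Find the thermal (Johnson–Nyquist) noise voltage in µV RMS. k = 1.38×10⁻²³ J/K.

1.54 µV

T = 27 °C + 273.15 = 300.15 K
V_n = √(4kTRB)
4kTRB = 4 × 1.38×10⁻²³ × 300.15 × 1.76×10³ × 8.10×10⁴ = 2.36×10⁻¹² V²
V_n = √(2.36×10⁻¹²) = 1.54×10⁻⁶ V = 1.54 µV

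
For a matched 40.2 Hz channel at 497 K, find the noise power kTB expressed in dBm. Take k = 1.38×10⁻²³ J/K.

P_n = kTB = 1.38×10⁻²³ × 497 × 4.02×10¹ = 2.76×10⁻¹⁹ W
In dBm: 10 log₁₀(2.76×10⁻¹⁹ / 10⁻³) = −155.6 dBm

−155.6 dBm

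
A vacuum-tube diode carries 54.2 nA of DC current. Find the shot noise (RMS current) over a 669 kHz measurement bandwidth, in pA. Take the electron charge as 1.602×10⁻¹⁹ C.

108 pA

I_n = √(2qI·B)
2qI·B = 2 × 1.602×10⁻¹⁹ × 5.42×10⁻⁸ × 6.69×10⁵ = 1.16×10⁻²⁰ A²
I_n = √(1.16×10⁻²⁰) = 1.08×10⁻¹⁰ A = 108 pA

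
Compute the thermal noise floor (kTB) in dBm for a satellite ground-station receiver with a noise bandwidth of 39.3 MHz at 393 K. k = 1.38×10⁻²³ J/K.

P_n = kTB = 1.38×10⁻²³ × 393 × 3.93×10⁷ = 2.13×10⁻¹³ W
In dBm: 10 log₁₀(2.13×10⁻¹³ / 10⁻³) = −96.7 dBm

−96.7 dBm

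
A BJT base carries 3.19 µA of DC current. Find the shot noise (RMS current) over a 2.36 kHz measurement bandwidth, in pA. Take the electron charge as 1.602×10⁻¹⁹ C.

I_n = √(2qI·B)
2qI·B = 2 × 1.602×10⁻¹⁹ × 3.19×10⁻⁶ × 2.36×10³ = 2.41×10⁻²¹ A²
I_n = √(2.41×10⁻²¹) = 4.91×10⁻¹¹ A = 49.1 pA

49.1 pA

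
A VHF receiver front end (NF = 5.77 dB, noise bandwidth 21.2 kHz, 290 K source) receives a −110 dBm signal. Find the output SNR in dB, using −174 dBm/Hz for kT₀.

15.0 dB

Noise floor: N = −174 + 10 log₁₀(B) + NF
10 log₁₀(2.12×10⁴) = 43.26 dB
N = −174 + 43.26 + 5.77 = −124.97 dBm
SNR = P_sig − N = −110 − (−124.97) = 14.97 dB → 15.0 dB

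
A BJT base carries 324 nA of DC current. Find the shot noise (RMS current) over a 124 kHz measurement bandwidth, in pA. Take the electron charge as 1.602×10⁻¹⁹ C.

I_n = √(2qI·B)
2qI·B = 2 × 1.602×10⁻¹⁹ × 3.24×10⁻⁷ × 1.24×10⁵ = 1.29×10⁻²⁰ A²
I_n = √(1.29×10⁻²⁰) = 1.13×10⁻¹⁰ A = 113 pA

113 pA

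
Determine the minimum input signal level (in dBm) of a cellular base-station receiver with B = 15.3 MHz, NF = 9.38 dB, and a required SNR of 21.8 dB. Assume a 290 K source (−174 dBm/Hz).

−71.0 dBm

Sensitivity = −174 + 10 log₁₀(B) + NF + SNR_min
= −174 + 71.85 + 9.38 + 21.8
= −70.97 dBm → −71.0 dBm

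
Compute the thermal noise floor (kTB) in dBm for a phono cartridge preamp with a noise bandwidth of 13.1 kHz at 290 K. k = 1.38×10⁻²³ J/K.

−132.8 dBm

P_n = kTB = 1.38×10⁻²³ × 290 × 1.31×10⁴ = 5.24×10⁻¹⁷ W
In dBm: 10 log₁₀(5.24×10⁻¹⁷ / 10⁻³) = −132.8 dBm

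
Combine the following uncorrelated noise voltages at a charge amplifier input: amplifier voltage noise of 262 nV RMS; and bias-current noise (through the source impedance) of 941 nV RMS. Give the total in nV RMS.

977 nV

Uncorrelated sources add in power (mean-square): V_tot = √(ΣV_i²)
V_tot = √[(2.62×10⁻⁷)² + (9.41×10⁻⁷)²] = 9.77×10⁻⁷ V = 977 nV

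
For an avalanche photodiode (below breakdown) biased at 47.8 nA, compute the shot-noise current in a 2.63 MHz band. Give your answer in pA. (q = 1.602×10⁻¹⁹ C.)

I_n = √(2qI·B)
2qI·B = 2 × 1.602×10⁻¹⁹ × 4.78×10⁻⁸ × 2.63×10⁶ = 4.03×10⁻²⁰ A²
I_n = √(4.03×10⁻²⁰) = 2.01×10⁻¹⁰ A = 201 pA

201 pA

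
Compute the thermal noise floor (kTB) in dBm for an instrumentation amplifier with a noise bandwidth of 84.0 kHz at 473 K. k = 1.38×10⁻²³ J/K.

−122.6 dBm

P_n = kTB = 1.38×10⁻²³ × 473 × 8.40×10⁴ = 5.48×10⁻¹⁶ W
In dBm: 10 log₁₀(5.48×10⁻¹⁶ / 10⁻³) = −122.6 dBm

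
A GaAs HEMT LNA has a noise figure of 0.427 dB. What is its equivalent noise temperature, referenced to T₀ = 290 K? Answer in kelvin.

F = 10^(0.427/10) = 1.10332
T_e = (F − 1)·T₀ = (1.10332 − 1) × 290 = 30.0 K

30.0 K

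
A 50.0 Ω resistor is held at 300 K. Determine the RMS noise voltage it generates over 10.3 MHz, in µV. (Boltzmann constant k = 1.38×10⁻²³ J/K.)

V_n = √(4kTRB)
4kTRB = 4 × 1.38×10⁻²³ × 300 × 5.00×10¹ × 1.03×10⁷ = 8.53×10⁻¹² V²
V_n = √(8.53×10⁻¹²) = 2.92×10⁻⁶ V = 2.92 µV

2.92 µV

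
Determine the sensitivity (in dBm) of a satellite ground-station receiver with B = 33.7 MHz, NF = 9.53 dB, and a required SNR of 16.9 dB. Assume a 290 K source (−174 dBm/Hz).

−72.3 dBm

Sensitivity = −174 + 10 log₁₀(B) + NF + SNR_min
= −174 + 75.28 + 9.53 + 16.9
= −72.29 dBm → −72.3 dBm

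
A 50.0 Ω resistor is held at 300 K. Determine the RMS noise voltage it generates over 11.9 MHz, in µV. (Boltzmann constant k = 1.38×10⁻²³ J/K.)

3.14 µV

V_n = √(4kTRB)
4kTRB = 4 × 1.38×10⁻²³ × 300 × 5.00×10¹ × 1.19×10⁷ = 9.85×10⁻¹² V²
V_n = √(9.85×10⁻¹²) = 3.14×10⁻⁶ V = 3.14 µV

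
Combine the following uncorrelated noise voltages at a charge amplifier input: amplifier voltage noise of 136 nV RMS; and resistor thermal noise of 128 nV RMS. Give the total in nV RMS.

187 nV

Uncorrelated sources add in power (mean-square): V_tot = √(ΣV_i²)
V_tot = √[(1.36×10⁻⁷)² + (1.28×10⁻⁷)²] = 1.87×10⁻⁷ V = 187 nV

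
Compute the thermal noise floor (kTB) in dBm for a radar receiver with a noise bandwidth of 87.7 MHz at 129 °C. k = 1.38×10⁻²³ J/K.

T = 129 °C + 273.15 = 402.15 K
P_n = kTB = 1.38×10⁻²³ × 402.15 × 8.77×10⁷ = 4.87×10⁻¹³ W
In dBm: 10 log₁₀(4.87×10⁻¹³ / 10⁻³) = −93.1 dBm

−93.1 dBm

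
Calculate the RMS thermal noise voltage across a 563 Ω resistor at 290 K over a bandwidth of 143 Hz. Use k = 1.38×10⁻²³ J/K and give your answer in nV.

35.9 nV

V_n = √(4kTRB)
4kTRB = 4 × 1.38×10⁻²³ × 290 × 5.63×10² × 1.43×10² = 1.29×10⁻¹⁵ V²
V_n = √(1.29×10⁻¹⁵) = 3.59×10⁻⁸ V = 35.9 nV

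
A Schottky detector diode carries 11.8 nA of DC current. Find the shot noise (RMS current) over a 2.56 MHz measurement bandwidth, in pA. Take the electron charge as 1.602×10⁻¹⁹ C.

98.4 pA

I_n = √(2qI·B)
2qI·B = 2 × 1.602×10⁻¹⁹ × 1.18×10⁻⁸ × 2.56×10⁶ = 9.68×10⁻²¹ A²
I_n = √(9.68×10⁻²¹) = 9.84×10⁻¹¹ A = 98.4 pA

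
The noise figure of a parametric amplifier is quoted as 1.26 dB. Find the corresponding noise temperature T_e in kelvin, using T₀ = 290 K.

97.6 K

F = 10^(1.26/10) = 1.3366
T_e = (F − 1)·T₀ = (1.3366 − 1) × 290 = 97.6 K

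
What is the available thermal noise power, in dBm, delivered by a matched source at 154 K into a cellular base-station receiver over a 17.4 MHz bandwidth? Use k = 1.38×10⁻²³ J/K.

P_n = kTB = 1.38×10⁻²³ × 154 × 1.74×10⁷ = 3.70×10⁻¹⁴ W
In dBm: 10 log₁₀(3.70×10⁻¹⁴ / 10⁻³) = −104.3 dBm

−104.3 dBm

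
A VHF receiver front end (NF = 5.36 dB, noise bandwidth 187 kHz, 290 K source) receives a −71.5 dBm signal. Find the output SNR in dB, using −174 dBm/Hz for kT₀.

44.4 dB

Noise floor: N = −174 + 10 log₁₀(B) + NF
10 log₁₀(1.87×10⁵) = 52.72 dB
N = −174 + 52.72 + 5.36 = −115.92 dBm
SNR = P_sig − N = −71.5 − (−115.92) = 44.42 dB → 44.4 dB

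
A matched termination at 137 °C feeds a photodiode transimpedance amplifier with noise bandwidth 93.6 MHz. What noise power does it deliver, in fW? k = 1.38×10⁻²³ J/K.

T = 137 °C + 273.15 = 410.15 K
P_n = kTB = 1.38×10⁻²³ × 410.15 × 9.36×10⁷ = 5.30×10⁻¹³ W = 530 fW

530 fW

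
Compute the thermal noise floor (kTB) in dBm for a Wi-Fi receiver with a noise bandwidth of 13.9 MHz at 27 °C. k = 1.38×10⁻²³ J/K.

−102.4 dBm

T = 27 °C + 273.15 = 300.15 K
P_n = kTB = 1.38×10⁻²³ × 300.15 × 1.39×10⁷ = 5.76×10⁻¹⁴ W
In dBm: 10 log₁₀(5.76×10⁻¹⁴ / 10⁻³) = −102.4 dBm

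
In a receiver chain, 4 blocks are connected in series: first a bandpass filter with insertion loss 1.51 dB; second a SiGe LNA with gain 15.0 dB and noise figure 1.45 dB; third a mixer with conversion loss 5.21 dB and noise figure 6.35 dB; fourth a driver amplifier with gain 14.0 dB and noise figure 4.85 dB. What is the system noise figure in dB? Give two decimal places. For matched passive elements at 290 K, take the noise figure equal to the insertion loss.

Convert to linear (a loss of L dB is a gain of −L dB): F_i = 10^(NF_i/10), G_i = 10^(G_i,dB/10)
  Stage 1: F_1 = 10^(1.51/10) = 1.416, G_1 = 10^(−1.51/10) = 0.7063
  Stage 2: F_2 = 10^(1.45/10) = 1.396, G_2 = 10^(15.0/10) = 31.62
  Stage 3: F_3 = 10^(6.35/10) = 4.315, G_3 = 10^(−5.21/10) = 0.3013
  Stage 4: F_4 = 10^(4.85/10) = 3.055, G_4 = 10^(14.0/10) = 25.12
Friis cascade:
  F = 1.416 + (1.396 − 1)/0.7063 + (4.315 − 1)/22.34 + (3.055 − 1)/6.730 = 2.431
NF = 10 log₁₀(2.431) = 3.86 dB

3.86 dB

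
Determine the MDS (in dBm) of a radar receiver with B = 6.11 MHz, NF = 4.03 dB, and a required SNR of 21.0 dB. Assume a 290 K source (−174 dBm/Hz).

Sensitivity = −174 + 10 log₁₀(B) + NF + SNR_min
= −174 + 67.86 + 4.03 + 21.0
= −81.11 dBm → −81.1 dBm

−81.1 dBm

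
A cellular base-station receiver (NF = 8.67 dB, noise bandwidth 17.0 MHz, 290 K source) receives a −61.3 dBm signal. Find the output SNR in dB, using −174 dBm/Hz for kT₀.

31.7 dB

Noise floor: N = −174 + 10 log₁₀(B) + NF
10 log₁₀(1.70×10⁷) = 72.3 dB
N = −174 + 72.3 + 8.67 = −93.03 dBm
SNR = P_sig − N = −61.3 − (−93.03) = 31.73 dB → 31.7 dB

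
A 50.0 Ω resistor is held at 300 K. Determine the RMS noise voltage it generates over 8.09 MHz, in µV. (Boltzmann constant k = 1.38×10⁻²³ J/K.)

V_n = √(4kTRB)
4kTRB = 4 × 1.38×10⁻²³ × 300 × 5.00×10¹ × 8.09×10⁶ = 6.70×10⁻¹² V²
V_n = √(6.70×10⁻¹²) = 2.59×10⁻⁶ V = 2.59 µV

2.59 µV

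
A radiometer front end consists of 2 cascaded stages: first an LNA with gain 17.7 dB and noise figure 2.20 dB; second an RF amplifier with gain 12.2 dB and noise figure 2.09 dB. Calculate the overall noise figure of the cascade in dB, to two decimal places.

2.23 dB

Convert to linear (a loss of L dB is a gain of −L dB): F_i = 10^(NF_i/10), G_i = 10^(G_i,dB/10)
  Stage 1: F_1 = 10^(2.20/10) = 1.660, G_1 = 10^(17.7/10) = 58.88
  Stage 2: F_2 = 10^(2.09/10) = 1.618, G_2 = 10^(12.2/10) = 16.60
Friis cascade:
  F = 1.660 + (1.618 − 1)/58.88 = 1.670
NF = 10 log₁₀(1.670) = 2.23 dB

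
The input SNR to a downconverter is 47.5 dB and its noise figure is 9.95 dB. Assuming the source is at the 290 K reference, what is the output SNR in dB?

By definition F = SNR_in/SNR_out, so in dB: SNR_out = SNR_in − NF
SNR_out = 47.5 − 9.95 = 37.55 dB

37.55 dB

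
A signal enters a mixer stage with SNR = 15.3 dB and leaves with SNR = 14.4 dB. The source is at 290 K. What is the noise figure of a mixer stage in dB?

NF (dB) = SNR_in(dB) − SNR_out(dB) when the source is at T₀
NF = 15.3 − 14.4 = 0.9 dB

0.9 dB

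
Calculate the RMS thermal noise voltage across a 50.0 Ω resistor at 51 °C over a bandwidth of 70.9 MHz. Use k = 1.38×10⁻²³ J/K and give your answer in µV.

T = 51 °C + 273.15 = 324.15 K
V_n = √(4kTRB)
4kTRB = 4 × 1.38×10⁻²³ × 324.15 × 5.00×10¹ × 7.09×10⁷ = 6.34×10⁻¹¹ V²
V_n = √(6.34×10⁻¹¹) = 7.96×10⁻⁶ V = 7.96 µV

7.96 µV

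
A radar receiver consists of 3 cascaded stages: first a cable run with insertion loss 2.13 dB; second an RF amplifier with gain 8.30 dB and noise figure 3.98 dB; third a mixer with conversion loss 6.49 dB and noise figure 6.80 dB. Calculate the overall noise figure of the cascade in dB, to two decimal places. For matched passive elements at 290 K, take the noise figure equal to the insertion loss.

Convert to linear (a loss of L dB is a gain of −L dB): F_i = 10^(NF_i/10), G_i = 10^(G_i,dB/10)
  Stage 1: F_1 = 10^(2.13/10) = 1.633, G_1 = 10^(−2.13/10) = 0.6124
  Stage 2: F_2 = 10^(3.98/10) = 2.500, G_2 = 10^(8.30/10) = 6.761
  Stage 3: F_3 = 10^(6.80/10) = 4.786, G_3 = 10^(−6.49/10) = 0.2244
Friis cascade:
  F = 1.633 + (2.500 − 1)/0.6124 + (4.786 − 1)/4.140 = 4.998
NF = 10 log₁₀(4.998) = 6.99 dB

6.99 dB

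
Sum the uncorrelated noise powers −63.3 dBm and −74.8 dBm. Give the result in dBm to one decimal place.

Convert to linear, add, convert back:
P₁ = 4.68×10⁻¹⁰ W, P₂ = 3.31×10⁻¹¹ W
P_tot = 5.01×10⁻¹⁰ W → 10 log₁₀(P_tot / 10⁻³) = −63.0 dBm

−63.0 dBm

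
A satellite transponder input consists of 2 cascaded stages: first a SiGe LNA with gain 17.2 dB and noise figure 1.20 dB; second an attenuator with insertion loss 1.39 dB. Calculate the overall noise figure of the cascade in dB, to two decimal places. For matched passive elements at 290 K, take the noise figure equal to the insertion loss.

1.22 dB

Convert to linear (a loss of L dB is a gain of −L dB): F_i = 10^(NF_i/10), G_i = 10^(G_i,dB/10)
  Stage 1: F_1 = 10^(1.20/10) = 1.318, G_1 = 10^(17.2/10) = 52.48
  Stage 2: F_2 = 10^(1.39/10) = 1.377, G_2 = 10^(−1.39/10) = 0.7261
Friis cascade:
  F = 1.318 + (1.377 − 1)/52.48 = 1.325
NF = 10 log₁₀(1.325) = 1.22 dB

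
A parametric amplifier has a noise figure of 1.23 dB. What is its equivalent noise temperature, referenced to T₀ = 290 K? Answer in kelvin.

94.9 K

F = 10^(1.23/10) = 1.32739
T_e = (F − 1)·T₀ = (1.32739 − 1) × 290 = 94.9 K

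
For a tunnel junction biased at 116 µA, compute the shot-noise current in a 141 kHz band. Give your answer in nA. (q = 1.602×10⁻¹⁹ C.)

I_n = √(2qI·B)
2qI·B = 2 × 1.602×10⁻¹⁹ × 1.16×10⁻⁴ × 1.41×10⁵ = 5.24×10⁻¹⁸ A²
I_n = √(5.24×10⁻¹⁸) = 2.29×10⁻⁹ A = 2.29 nA

2.29 nA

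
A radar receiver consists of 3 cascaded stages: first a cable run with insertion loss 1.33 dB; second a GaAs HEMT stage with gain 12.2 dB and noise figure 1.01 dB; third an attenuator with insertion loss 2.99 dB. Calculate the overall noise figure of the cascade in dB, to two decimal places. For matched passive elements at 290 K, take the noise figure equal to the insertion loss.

2.54 dB

Convert to linear (a loss of L dB is a gain of −L dB): F_i = 10^(NF_i/10), G_i = 10^(G_i,dB/10)
  Stage 1: F_1 = 10^(1.33/10) = 1.358, G_1 = 10^(−1.33/10) = 0.7362
  Stage 2: F_2 = 10^(1.01/10) = 1.262, G_2 = 10^(12.2/10) = 16.60
  Stage 3: F_3 = 10^(2.99/10) = 1.991, G_3 = 10^(−2.99/10) = 0.5023
Friis cascade:
  F = 1.358 + (1.262 − 1)/0.7362 + (1.991 − 1)/12.22 = 1.795
NF = 10 log₁₀(1.795) = 2.54 dB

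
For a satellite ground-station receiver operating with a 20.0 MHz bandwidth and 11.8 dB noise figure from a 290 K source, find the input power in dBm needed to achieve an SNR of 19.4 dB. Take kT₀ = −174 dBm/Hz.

−69.8 dBm

Sensitivity = −174 + 10 log₁₀(B) + NF + SNR_min
= −174 + 73.01 + 11.8 + 19.4
= −69.79 dBm → −69.8 dBm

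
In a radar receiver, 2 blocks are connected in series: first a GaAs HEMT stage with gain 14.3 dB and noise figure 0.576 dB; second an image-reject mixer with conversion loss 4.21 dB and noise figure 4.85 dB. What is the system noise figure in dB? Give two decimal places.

Convert to linear (a loss of L dB is a gain of −L dB): F_i = 10^(NF_i/10), G_i = 10^(G_i,dB/10)
  Stage 1: F_1 = 10^(0.576/10) = 1.142, G_1 = 10^(14.3/10) = 26.92
  Stage 2: F_2 = 10^(4.85/10) = 3.055, G_2 = 10^(−4.21/10) = 0.3793
Friis cascade:
  F = 1.142 + (3.055 − 1)/26.92 = 1.218
NF = 10 log₁₀(1.218) = 0.86 dB

0.86 dB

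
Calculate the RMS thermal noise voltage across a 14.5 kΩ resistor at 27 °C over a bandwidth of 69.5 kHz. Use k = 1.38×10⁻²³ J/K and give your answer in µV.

T = 27 °C + 273.15 = 300.15 K
V_n = √(4kTRB)
4kTRB = 4 × 1.38×10⁻²³ × 300.15 × 1.45×10⁴ × 6.95×10⁴ = 1.67×10⁻¹¹ V²
V_n = √(1.67×10⁻¹¹) = 4.09×10⁻⁶ V = 4.09 µV

4.09 µV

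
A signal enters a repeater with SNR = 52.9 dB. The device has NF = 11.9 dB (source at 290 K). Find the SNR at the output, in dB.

41.0 dB

By definition F = SNR_in/SNR_out, so in dB: SNR_out = SNR_in − NF
SNR_out = 52.9 − 11.9 = 41.0 dB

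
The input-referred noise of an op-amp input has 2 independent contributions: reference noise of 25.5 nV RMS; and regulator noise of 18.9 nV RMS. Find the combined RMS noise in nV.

31.7 nV

Uncorrelated sources add in power (mean-square): V_tot = √(ΣV_i²)
V_tot = √[(2.55×10⁻⁸)² + (1.89×10⁻⁸)²] = 3.17×10⁻⁸ V = 31.7 nV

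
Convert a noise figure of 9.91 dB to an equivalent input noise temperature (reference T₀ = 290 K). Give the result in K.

F = 10^(9.91/10) = 9.7949
T_e = (F − 1)·T₀ = (9.7949 − 1) × 290 = 2551 K

2551 K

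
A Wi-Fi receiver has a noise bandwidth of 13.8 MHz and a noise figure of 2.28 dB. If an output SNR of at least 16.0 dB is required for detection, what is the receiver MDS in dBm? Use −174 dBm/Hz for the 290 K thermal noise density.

−84.3 dBm

Sensitivity = −174 + 10 log₁₀(B) + NF + SNR_min
= −174 + 71.4 + 2.28 + 16.0
= −84.32 dBm → −84.3 dBm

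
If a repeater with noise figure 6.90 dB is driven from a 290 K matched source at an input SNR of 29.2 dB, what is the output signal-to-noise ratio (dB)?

By definition F = SNR_in/SNR_out, so in dB: SNR_out = SNR_in − NF
SNR_out = 29.2 − 6.90 = 22.30 dB

22.30 dB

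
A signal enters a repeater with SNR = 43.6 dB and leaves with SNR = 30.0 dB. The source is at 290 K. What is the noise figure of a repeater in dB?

NF (dB) = SNR_in(dB) − SNR_out(dB) when the source is at T₀
NF = 43.6 − 30.0 = 13.6 dB

13.6 dB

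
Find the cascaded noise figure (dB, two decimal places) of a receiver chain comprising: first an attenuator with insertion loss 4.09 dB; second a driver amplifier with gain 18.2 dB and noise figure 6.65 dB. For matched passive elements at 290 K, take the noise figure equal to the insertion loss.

Convert to linear (a loss of L dB is a gain of −L dB): F_i = 10^(NF_i/10), G_i = 10^(G_i,dB/10)
  Stage 1: F_1 = 10^(4.09/10) = 2.564, G_1 = 10^(−4.09/10) = 0.3899
  Stage 2: F_2 = 10^(6.65/10) = 4.624, G_2 = 10^(18.2/10) = 66.07
Friis cascade:
  F = 2.564 + (4.624 − 1)/0.3899 = 11.86
NF = 10 log₁₀(11.86) = 10.74 dB

10.74 dB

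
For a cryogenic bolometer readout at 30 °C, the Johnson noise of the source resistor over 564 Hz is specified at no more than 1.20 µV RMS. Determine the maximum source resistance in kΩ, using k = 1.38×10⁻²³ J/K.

T = 30 °C + 273.15 = 303.15 K
Johnson–Nyquist: V_n = √(4kTRB) ⇒ R = V_n² / (4kTB)
4kTB = 4 × 1.38×10⁻²³ × 303.15 × 5.64×10² = 9.44×10⁻¹⁸
R = (1.20×10⁻⁶)² / 9.44×10⁻¹⁸ = 1.53×10⁵ Ω = 153 kΩ

153 kΩ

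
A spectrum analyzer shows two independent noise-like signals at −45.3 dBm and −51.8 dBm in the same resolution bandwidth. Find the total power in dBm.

−44.4 dBm

Convert to linear, add, convert back:
P₁ = 2.95×10⁻⁸ W, P₂ = 6.61×10⁻⁹ W
P_tot = 3.61×10⁻⁸ W → 10 log₁₀(P_tot / 10⁻³) = −44.4 dBm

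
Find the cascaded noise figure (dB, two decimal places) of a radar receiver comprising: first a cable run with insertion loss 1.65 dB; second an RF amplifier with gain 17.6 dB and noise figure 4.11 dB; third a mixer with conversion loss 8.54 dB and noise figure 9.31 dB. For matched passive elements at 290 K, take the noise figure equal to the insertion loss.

5.98 dB

Convert to linear (a loss of L dB is a gain of −L dB): F_i = 10^(NF_i/10), G_i = 10^(G_i,dB/10)
  Stage 1: F_1 = 10^(1.65/10) = 1.462, G_1 = 10^(−1.65/10) = 0.6839
  Stage 2: F_2 = 10^(4.11/10) = 2.576, G_2 = 10^(17.6/10) = 57.54
  Stage 3: F_3 = 10^(9.31/10) = 8.531, G_3 = 10^(−8.54/10) = 0.1400
Friis cascade:
  F = 1.462 + (2.576 − 1)/0.6839 + (8.531 − 1)/39.36 = 3.958
NF = 10 log₁₀(3.958) = 5.98 dB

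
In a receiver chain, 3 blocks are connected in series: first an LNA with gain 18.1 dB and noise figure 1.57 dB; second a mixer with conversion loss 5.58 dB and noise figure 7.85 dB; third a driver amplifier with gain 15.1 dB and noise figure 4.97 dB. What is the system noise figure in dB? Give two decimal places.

Convert to linear (a loss of L dB is a gain of −L dB): F_i = 10^(NF_i/10), G_i = 10^(G_i,dB/10)
  Stage 1: F_1 = 10^(1.57/10) = 1.435, G_1 = 10^(18.1/10) = 64.57
  Stage 2: F_2 = 10^(7.85/10) = 6.095, G_2 = 10^(−5.58/10) = 0.2767
  Stage 3: F_3 = 10^(4.97/10) = 3.141, G_3 = 10^(15.1/10) = 32.36
Friis cascade:
  F = 1.435 + (6.095 − 1)/64.57 + (3.141 − 1)/17.86 = 1.634
NF = 10 log₁₀(1.634) = 2.13 dB

2.13 dB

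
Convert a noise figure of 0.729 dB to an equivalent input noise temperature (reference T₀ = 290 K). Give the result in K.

F = 10^(0.729/10) = 1.18277
T_e = (F − 1)·T₀ = (1.18277 − 1) × 290 = 53.0 K

53.0 K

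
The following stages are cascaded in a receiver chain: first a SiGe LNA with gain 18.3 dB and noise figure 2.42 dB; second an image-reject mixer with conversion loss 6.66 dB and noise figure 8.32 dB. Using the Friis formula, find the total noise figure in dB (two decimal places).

Convert to linear (a loss of L dB is a gain of −L dB): F_i = 10^(NF_i/10), G_i = 10^(G_i,dB/10)
  Stage 1: F_1 = 10^(2.42/10) = 1.746, G_1 = 10^(18.3/10) = 67.61
  Stage 2: F_2 = 10^(8.32/10) = 6.792, G_2 = 10^(−6.66/10) = 0.2158
Friis cascade:
  F = 1.746 + (6.792 − 1)/67.61 = 1.831
NF = 10 log₁₀(1.831) = 2.63 dB

2.63 dB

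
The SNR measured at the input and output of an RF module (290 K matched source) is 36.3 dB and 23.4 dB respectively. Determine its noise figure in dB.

12.9 dB

NF (dB) = SNR_in(dB) − SNR_out(dB) when the source is at T₀
NF = 36.3 − 23.4 = 12.9 dB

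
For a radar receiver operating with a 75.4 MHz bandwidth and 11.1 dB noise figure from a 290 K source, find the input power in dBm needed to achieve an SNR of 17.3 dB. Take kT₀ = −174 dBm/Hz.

−66.8 dBm

Sensitivity = −174 + 10 log₁₀(B) + NF + SNR_min
= −174 + 78.77 + 11.1 + 17.3
= −66.83 dBm → −66.8 dBm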